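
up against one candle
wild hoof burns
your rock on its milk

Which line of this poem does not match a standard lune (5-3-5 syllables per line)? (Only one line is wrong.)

Line 1: "up against one candle": 1+2+1+2 = 6 (expected 5)
Line 2: "wild hoof burns": 1+1+1 = 3 ✓
Line 3: "your rock on its milk": 1+1+1+1+1 = 5 ✓

The first line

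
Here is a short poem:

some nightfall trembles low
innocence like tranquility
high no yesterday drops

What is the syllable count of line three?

6

Line three: high (1), no (1), yesterday (3), drops (1) → 6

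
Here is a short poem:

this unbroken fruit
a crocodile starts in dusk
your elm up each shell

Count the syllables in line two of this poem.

Line two: "a crocodile starts in dusk": 1+3+1+1+1 = 7

7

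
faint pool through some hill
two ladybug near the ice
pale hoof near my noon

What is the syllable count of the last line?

The last line: "pale hoof near my noon": 1+1+1+1+1 = 5

5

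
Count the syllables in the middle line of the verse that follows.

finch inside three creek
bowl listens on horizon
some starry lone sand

The middle line: bowl (1), listens (2), on (1), horizon (3) → 7

7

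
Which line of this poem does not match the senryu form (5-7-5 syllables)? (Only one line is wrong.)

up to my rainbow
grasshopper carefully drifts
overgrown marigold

Line 1: up (1), to (1), my (1), rainbow (2) → 5 ✓
Line 2: grasshopper (3), carefully (3), drifts (1) → 7 ✓
Line 3: overgrown (3), marigold (3) → 6 (expected 5)

Line 3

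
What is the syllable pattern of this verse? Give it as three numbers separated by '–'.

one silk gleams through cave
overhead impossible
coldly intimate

Line 1: "one silk gleams through cave": 1+1+1+1+1 = 5
Line 2: "overhead impossible": 3+4 = 7
Line 3: "coldly intimate": 2+3 = 5

5–7–5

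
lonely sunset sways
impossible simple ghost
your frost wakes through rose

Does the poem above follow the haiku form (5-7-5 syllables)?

Yes

Line 1: lonely (2), sunset (2), sways (1) → 5 ✓
Line 2: impossible (4), simple (2), ghost (1) → 7 ✓
Line 3: your (1), frost (1), wakes (1), through (1), rose (1) → 5 ✓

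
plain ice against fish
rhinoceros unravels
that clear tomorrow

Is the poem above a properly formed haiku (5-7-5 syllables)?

Line 1: plain (1), ice (1), against (2), fish (1) → 5 ✓
Line 2: rhinoceros (4), unravels (3) → 7 ✓
Line 3: that (1), clear (1), tomorrow (3) → 5 ✓

Yes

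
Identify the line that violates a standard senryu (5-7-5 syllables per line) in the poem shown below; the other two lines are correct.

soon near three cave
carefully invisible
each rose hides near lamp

Line 1: "soon near three cave": 1+1+1+1 = 4 (expected 5)
Line 2: "carefully invisible": 3+4 = 7 ✓
Line 3: "each rose hides near lamp": 1+1+1+1+1 = 5 ✓

Line 1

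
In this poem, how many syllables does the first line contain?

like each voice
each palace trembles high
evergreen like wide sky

The first line: "like each voice": 1+1+1 = 3

3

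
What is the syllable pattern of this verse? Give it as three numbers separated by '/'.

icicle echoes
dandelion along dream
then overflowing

Line 1: "icicle echoes": 3+2 = 5
Line 2: "dandelion along dream": 4+2+1 = 7
Line 3: "then overflowing": 1+4 = 5

5/7/5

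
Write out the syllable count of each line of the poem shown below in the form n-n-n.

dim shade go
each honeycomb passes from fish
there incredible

Line 1: dim(1) + shade(1) + go(1) = 3
Line 2: each(1) + honeycomb(3) + passes(2) + from(1) + fish(1) = 8
Line 3: there(1) + incredible(4) = 5

3-8-5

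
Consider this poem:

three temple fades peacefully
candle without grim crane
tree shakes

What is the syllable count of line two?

6

Line two: "candle without grim crane": 2+2+1+1 = 6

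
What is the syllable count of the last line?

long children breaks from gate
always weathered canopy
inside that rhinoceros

7

The last line: "inside that rhinoceros": 2+1+4 = 7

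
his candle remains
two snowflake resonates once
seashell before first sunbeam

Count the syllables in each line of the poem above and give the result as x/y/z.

5/7/7

Line 1: his (1), candle (2), remains (2) → 5
Line 2: two (1), snowflake (2), resonates (3), once (1) → 7
Line 3: seashell (2), before (2), first (1), sunbeam (2) → 7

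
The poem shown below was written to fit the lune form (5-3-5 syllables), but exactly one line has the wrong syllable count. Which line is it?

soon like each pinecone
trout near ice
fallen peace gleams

Line 1: soon(1) + like(1) + each(1) + pinecone(2) = 5 ✓
Line 2: trout(1) + near(1) + ice(1) = 3 ✓
Line 3: fallen(2) + peace(1) + gleams(1) = 4 (expected 5)

The third line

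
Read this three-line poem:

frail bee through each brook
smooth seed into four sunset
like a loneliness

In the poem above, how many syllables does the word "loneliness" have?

3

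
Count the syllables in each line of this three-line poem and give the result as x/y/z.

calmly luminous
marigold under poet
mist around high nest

5/7/5

Line 1: calmly (2), luminous (3) → 5
Line 2: marigold (3), under (2), poet (2) → 7
Line 3: mist (1), around (2), high (1), nest (1) → 5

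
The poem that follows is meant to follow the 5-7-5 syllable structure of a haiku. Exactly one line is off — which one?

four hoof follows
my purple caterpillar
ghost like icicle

Line 1: four (1), hoof (1), follows (2) → 4 (expected 5)
Line 2: my (1), purple (2), caterpillar (4) → 7 ✓
Line 3: ghost (1), like (1), icicle (3) → 5 ✓

Line 1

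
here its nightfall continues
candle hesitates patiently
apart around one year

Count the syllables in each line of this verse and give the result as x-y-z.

Line 1: "here its nightfall continues": 1+1+2+3 = 7
Line 2: "candle hesitates patiently": 2+3+3 = 8
Line 3: "apart around one year": 2+2+1+1 = 6

7-8-6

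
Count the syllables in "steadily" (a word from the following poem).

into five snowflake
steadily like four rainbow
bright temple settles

3

"steadily" has 3 syllables.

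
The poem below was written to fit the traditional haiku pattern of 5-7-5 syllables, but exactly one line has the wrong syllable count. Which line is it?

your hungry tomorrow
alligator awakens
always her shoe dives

Line 1: "your hungry tomorrow": 1+2+3 = 6 (expected 5)
Line 2: "alligator awakens": 4+3 = 7 ✓
Line 3: "always her shoe dives": 2+1+1+1 = 5 ✓

The first line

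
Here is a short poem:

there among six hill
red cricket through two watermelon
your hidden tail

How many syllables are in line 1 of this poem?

5

Line 1: there(1) + among(2) + six(1) + hill(1) = 5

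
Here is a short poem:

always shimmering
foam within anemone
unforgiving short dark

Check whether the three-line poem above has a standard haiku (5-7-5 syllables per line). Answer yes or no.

Line 1: always (2), shimmering (3) → 5 ✓
Line 2: foam (1), within (2), anemone (4) → 7 ✓
Line 3: unforgiving (4), short (1), dark (1) → 6 (expected 5)

No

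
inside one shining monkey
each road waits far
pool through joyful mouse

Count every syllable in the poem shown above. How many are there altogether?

16

Line 1: inside (2), one (1), shining (2), monkey (2) → 7
Line 2: each (1), road (1), waits (1), far (1) → 4
Line 3: pool (1), through (1), joyful (2), mouse (1) → 5
Total: 7 + 4 + 5 = 16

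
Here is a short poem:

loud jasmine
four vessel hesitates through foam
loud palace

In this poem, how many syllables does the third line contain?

The third line: loud(1) + palace(2) = 3

3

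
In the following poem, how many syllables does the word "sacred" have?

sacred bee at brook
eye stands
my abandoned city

2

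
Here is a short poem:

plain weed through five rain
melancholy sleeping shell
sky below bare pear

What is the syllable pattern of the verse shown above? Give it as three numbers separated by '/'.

Line 1: "plain weed through five rain": 1+1+1+1+1 = 5
Line 2: "melancholy sleeping shell": 4+2+1 = 7
Line 3: "sky below bare pear": 1+2+1+1 = 5

5/7/5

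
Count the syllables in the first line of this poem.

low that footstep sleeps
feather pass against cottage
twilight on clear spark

5

The first line: low (1), that (1), footstep (2), sleeps (1) → 5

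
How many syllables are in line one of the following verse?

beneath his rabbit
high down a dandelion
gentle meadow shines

5

Line one: "beneath his rabbit": 2+1+2 = 5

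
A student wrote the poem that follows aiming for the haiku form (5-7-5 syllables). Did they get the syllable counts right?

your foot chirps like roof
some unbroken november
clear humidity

Yes

Line 1: your(1) + foot(1) + chirps(1) + like(1) + roof(1) = 5 ✓
Line 2: some(1) + unbroken(3) + november(3) = 7 ✓
Line 3: clear(1) + humidity(4) = 5 ✓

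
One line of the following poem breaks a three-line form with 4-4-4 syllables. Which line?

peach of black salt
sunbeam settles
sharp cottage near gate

Line 3

Line 1: peach (1), of (1), black (1), salt (1) → 4 ✓
Line 2: sunbeam (2), settles (2) → 4 ✓
Line 3: sharp (1), cottage (2), near (1), gate (1) → 5 (expected 4)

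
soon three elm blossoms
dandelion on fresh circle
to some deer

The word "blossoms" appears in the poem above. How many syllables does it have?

2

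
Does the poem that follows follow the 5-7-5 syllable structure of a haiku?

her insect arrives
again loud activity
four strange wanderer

Line 1: "her insect arrives": 1+2+2 = 5 ✓
Line 2: "again loud activity": 2+1+4 = 7 ✓
Line 3: "four strange wanderer": 1+1+3 = 5 ✓

Yes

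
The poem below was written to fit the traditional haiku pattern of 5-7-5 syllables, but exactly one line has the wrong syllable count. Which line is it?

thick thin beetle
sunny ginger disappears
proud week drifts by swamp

Line 1

Line 1: thick(1) + thin(1) + beetle(2) = 4 (expected 5)
Line 2: sunny(2) + ginger(2) + disappears(3) = 7 ✓
Line 3: proud(1) + week(1) + drifts(1) + by(1) + swamp(1) = 5 ✓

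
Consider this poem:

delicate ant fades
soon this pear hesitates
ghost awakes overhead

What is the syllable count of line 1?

Line 1: delicate (3), ant (1), fades (1) → 5

5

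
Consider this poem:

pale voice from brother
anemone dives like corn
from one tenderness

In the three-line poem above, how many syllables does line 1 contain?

5

Line 1: pale (1), voice (1), from (1), brother (2) → 5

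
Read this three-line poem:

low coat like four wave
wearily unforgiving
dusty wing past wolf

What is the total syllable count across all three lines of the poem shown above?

17

Line 1: low (1), coat (1), like (1), four (1), wave (1) → 5
Line 2: wearily (3), unforgiving (4) → 7
Line 3: dusty (2), wing (1), past (1), wolf (1) → 5
Total: 5 + 7 + 5 = 17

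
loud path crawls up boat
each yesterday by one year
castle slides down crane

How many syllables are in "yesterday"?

3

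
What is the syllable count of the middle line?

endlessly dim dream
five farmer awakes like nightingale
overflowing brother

The middle line: "five farmer awakes like nightingale": 1+2+2+1+3 = 9

9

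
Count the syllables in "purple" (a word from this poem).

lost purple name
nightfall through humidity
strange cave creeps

2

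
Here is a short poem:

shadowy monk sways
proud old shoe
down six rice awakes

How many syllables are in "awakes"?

2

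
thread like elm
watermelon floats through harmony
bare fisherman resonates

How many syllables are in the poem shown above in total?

Line 1: thread(1) + like(1) + elm(1) = 3
Line 2: watermelon(4) + floats(1) + through(1) + harmony(3) = 9
Line 3: bare(1) + fisherman(3) + resonates(3) = 7
Total: 3 + 9 + 7 = 19

19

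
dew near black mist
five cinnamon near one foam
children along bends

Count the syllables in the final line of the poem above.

The final line: children (2), along (2), bends (1) → 5

5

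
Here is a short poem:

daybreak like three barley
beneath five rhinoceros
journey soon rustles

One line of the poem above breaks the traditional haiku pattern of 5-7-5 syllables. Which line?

Line 1: daybreak(2) + like(1) + three(1) + barley(2) = 6 (expected 5)
Line 2: beneath(2) + five(1) + rhinoceros(4) = 7 ✓
Line 3: journey(2) + soon(1) + rustles(2) = 5 ✓

Line 1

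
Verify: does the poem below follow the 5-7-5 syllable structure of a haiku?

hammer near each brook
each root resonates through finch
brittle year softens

Line 1: hammer(2) + near(1) + each(1) + brook(1) = 5 ✓
Line 2: each(1) + root(1) + resonates(3) + through(1) + finch(1) = 7 ✓
Line 3: brittle(2) + year(1) + softens(2) = 5 ✓

Yes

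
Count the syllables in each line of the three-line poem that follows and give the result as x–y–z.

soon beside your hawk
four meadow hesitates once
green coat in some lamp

5–7–5

Line 1: soon(1) + beside(2) + your(1) + hawk(1) = 5
Line 2: four(1) + meadow(2) + hesitates(3) + once(1) = 7
Line 3: green(1) + coat(1) + in(1) + some(1) + lamp(1) = 5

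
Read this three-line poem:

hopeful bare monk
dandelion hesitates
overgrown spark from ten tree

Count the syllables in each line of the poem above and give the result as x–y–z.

Line 1: "hopeful bare monk": 2+1+1 = 4
Line 2: "dandelion hesitates": 4+3 = 7
Line 3: "overgrown spark from ten tree": 3+1+1+1+1 = 7

4–7–7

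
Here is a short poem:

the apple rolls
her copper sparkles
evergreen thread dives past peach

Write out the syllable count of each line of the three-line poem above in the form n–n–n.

4–5–7

Line 1: the (1), apple (2), rolls (1) → 4
Line 2: her (1), copper (2), sparkles (2) → 5
Line 3: evergreen (3), thread (1), dives (1), past (1), peach (1) → 7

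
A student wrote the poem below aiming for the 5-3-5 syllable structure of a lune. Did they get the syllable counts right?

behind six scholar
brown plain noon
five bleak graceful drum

Line 1: behind (2), six (1), scholar (2) → 5 ✓
Line 2: brown (1), plain (1), noon (1) → 3 ✓
Line 3: five (1), bleak (1), graceful (2), drum (1) → 5 ✓

Yes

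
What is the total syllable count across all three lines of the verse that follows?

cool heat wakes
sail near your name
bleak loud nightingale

12

Line 1: "cool heat wakes": 1+1+1 = 3
Line 2: "sail near your name": 1+1+1+1 = 4
Line 3: "bleak loud nightingale": 1+1+3 = 5
Total: 3 + 4 + 5 = 12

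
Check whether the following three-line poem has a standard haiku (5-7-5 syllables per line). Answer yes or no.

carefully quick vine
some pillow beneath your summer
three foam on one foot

No

Line 1: carefully (3), quick (1), vine (1) → 5 ✓
Line 2: some (1), pillow (2), beneath (2), your (1), summer (2) → 8 (expected 7)
Line 3: three (1), foam (1), on (1), one (1), foot (1) → 5 ✓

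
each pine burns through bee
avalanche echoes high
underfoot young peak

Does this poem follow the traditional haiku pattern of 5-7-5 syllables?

Line 1: "each pine burns through bee": 1+1+1+1+1 = 5 ✓
Line 2: "avalanche echoes high": 3+2+1 = 6 (expected 7)
Line 3: "underfoot young peak": 3+1+1 = 5 ✓

No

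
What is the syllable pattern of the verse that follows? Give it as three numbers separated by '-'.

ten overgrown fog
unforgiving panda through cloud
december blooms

5-8-4

Line 1: ten(1) + overgrown(3) + fog(1) = 5
Line 2: unforgiving(4) + panda(2) + through(1) + cloud(1) = 8
Line 3: december(3) + blooms(1) = 4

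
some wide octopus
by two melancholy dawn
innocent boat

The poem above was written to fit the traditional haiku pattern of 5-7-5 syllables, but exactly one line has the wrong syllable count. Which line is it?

Line 1: some(1) + wide(1) + octopus(3) = 5 ✓
Line 2: by(1) + two(1) + melancholy(4) + dawn(1) = 7 ✓
Line 3: innocent(3) + boat(1) = 4 (expected 5)

Line 3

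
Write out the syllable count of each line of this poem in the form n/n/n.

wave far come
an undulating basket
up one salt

Line 1: "wave far come": 1+1+1 = 3
Line 2: "an undulating basket": 1+4+2 = 7
Line 3: "up one salt": 1+1+1 = 3

3/7/3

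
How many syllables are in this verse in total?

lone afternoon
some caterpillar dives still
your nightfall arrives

Line 1: lone(1) + afternoon(3) = 4
Line 2: some(1) + caterpillar(4) + dives(1) + still(1) = 7
Line 3: your(1) + nightfall(2) + arrives(2) = 5
Total: 4 + 7 + 5 = 16

16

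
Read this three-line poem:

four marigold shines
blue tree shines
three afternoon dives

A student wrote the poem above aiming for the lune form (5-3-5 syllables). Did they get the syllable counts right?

Yes

Line 1: four (1), marigold (3), shines (1) → 5 ✓
Line 2: blue (1), tree (1), shines (1) → 3 ✓
Line 3: three (1), afternoon (3), dives (1) → 5 ✓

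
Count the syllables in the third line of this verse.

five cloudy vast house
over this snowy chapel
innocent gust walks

5

The third line: innocent (3), gust (1), walks (1) → 5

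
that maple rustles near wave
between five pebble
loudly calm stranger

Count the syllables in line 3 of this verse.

Line 3: loudly(2) + calm(1) + stranger(2) = 5

5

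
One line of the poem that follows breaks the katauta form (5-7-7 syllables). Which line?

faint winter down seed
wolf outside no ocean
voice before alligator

The second line

Line 1: faint(1) + winter(2) + down(1) + seed(1) = 5 ✓
Line 2: wolf(1) + outside(2) + no(1) + ocean(2) = 6 (expected 7)
Line 3: voice(1) + before(2) + alligator(4) = 7 ✓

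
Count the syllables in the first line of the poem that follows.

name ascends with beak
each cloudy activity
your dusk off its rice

The first line: name (1), ascends (2), with (1), beak (1) → 5

5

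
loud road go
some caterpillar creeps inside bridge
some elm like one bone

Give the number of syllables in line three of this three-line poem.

Line three: "some elm like one bone": 1+1+1+1+1 = 5

5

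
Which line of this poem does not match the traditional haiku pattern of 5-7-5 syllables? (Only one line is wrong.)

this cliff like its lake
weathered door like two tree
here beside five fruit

The second line

Line 1: this(1) + cliff(1) + like(1) + its(1) + lake(1) = 5 ✓
Line 2: weathered(2) + door(1) + like(1) + two(1) + tree(1) = 6 (expected 7)
Line 3: here(1) + beside(2) + five(1) + fruit(1) = 5 ✓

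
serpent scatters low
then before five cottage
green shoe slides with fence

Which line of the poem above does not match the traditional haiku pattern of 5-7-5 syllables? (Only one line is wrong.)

Line 2

Line 1: "serpent scatters low": 2+2+1 = 5 ✓
Line 2: "then before five cottage": 1+2+1+2 = 6 (expected 7)
Line 3: "green shoe slides with fence": 1+1+1+1+1 = 5 ✓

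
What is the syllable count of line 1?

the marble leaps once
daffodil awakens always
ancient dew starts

Line 1: "the marble leaps once": 1+2+1+1 = 5

5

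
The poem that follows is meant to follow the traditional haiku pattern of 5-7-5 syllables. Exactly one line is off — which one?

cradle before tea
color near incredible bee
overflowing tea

Line 2

Line 1: "cradle before tea": 2+2+1 = 5 ✓
Line 2: "color near incredible bee": 2+1+4+1 = 8 (expected 7)
Line 3: "overflowing tea": 4+1 = 5 ✓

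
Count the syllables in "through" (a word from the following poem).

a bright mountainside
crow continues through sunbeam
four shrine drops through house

1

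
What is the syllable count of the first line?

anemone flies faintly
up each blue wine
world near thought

The first line: anemone(4) + flies(1) + faintly(2) = 7

7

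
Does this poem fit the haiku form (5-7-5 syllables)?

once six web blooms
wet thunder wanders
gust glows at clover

Line 1: once(1) + six(1) + web(1) + blooms(1) = 4 (expected 5)
Line 2: wet(1) + thunder(2) + wanders(2) = 5 (expected 7)
Line 3: gust(1) + glows(1) + at(1) + clover(2) = 5 ✓

No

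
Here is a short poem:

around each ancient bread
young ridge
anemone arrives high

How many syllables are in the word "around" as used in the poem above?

"around" has 2 syllables.

2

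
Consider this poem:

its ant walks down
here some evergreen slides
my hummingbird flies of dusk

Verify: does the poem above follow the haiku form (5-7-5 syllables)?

Line 1: its(1) + ant(1) + walks(1) + down(1) = 4 (expected 5)
Line 2: here(1) + some(1) + evergreen(3) + slides(1) = 6 (expected 7)
Line 3: my(1) + hummingbird(3) + flies(1) + of(1) + dusk(1) = 7 (expected 5)

No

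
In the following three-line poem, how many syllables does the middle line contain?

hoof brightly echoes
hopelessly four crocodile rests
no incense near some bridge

The middle line: "hopelessly four crocodile rests": 3+1+3+1 = 8

8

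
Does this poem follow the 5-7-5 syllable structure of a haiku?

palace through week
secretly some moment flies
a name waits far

No

Line 1: palace(2) + through(1) + week(1) = 4 (expected 5)
Line 2: secretly(3) + some(1) + moment(2) + flies(1) = 7 ✓
Line 3: a(1) + name(1) + waits(1) + far(1) = 4 (expected 5)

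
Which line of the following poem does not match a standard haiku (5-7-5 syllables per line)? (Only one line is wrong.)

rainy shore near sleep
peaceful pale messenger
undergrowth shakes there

Line 2

Line 1: "rainy shore near sleep": 2+1+1+1 = 5 ✓
Line 2: "peaceful pale messenger": 2+1+3 = 6 (expected 7)
Line 3: "undergrowth shakes there": 3+1+1 = 5 ✓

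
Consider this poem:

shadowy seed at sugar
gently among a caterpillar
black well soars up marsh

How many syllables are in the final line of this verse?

5

The final line: "black well soars up marsh": 1+1+1+1+1 = 5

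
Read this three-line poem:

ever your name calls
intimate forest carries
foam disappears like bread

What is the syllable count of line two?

7

Line two: intimate(3) + forest(2) + carries(2) = 7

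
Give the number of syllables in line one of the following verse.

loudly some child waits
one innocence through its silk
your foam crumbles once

Line one: "loudly some child waits": 2+1+1+1 = 5

5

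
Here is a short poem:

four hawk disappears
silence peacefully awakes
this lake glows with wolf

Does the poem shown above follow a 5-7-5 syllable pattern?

Yes

Line 1: "four hawk disappears": 1+1+3 = 5 ✓
Line 2: "silence peacefully awakes": 2+3+2 = 7 ✓
Line 3: "this lake glows with wolf": 1+1+1+1+1 = 5 ✓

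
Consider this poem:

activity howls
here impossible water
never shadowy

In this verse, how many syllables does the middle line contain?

7

The middle line: "here impossible water": 1+4+2 = 7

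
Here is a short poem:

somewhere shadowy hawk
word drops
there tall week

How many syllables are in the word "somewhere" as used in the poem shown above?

2

"somewhere" has 2 syllables.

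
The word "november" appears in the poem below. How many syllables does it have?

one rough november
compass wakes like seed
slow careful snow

"november" has 3 syllables.

3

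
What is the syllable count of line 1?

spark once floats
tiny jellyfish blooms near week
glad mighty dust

Line 1: spark (1), once (1), floats (1) → 3

3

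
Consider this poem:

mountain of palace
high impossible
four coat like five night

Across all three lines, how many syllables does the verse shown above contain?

Line 1: "mountain of palace": 2+1+2 = 5
Line 2: "high impossible": 1+4 = 5
Line 3: "four coat like five night": 1+1+1+1+1 = 5
Total: 5 + 5 + 5 = 15

15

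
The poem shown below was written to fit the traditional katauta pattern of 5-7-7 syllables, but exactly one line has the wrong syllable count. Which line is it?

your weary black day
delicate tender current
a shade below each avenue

The third line

Line 1: "your weary black day": 1+2+1+1 = 5 ✓
Line 2: "delicate tender current": 3+2+2 = 7 ✓
Line 3: "a shade below each avenue": 1+1+2+1+3 = 8 (expected 7)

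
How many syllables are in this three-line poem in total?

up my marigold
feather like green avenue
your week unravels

17

Line 1: "up my marigold": 1+1+3 = 5
Line 2: "feather like green avenue": 2+1+1+3 = 7
Line 3: "your week unravels": 1+1+3 = 5
Total: 5 + 7 + 5 = 17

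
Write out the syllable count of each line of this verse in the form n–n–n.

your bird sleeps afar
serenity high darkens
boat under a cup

5–7–5

Line 1: your(1) + bird(1) + sleeps(1) + afar(2) = 5
Line 2: serenity(4) + high(1) + darkens(2) = 7
Line 3: boat(1) + under(2) + a(1) + cup(1) = 5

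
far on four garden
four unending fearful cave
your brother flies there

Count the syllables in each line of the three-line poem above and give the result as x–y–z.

Line 1: "far on four garden": 1+1+1+2 = 5
Line 2: "four unending fearful cave": 1+3+2+1 = 7
Line 3: "your brother flies there": 1+2+1+1 = 5

5–7–5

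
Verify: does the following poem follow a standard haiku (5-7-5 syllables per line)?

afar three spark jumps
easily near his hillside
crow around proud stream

Line 1: "afar three spark jumps": 2+1+1+1 = 5 ✓
Line 2: "easily near his hillside": 3+1+1+2 = 7 ✓
Line 3: "crow around proud stream": 1+2+1+1 = 5 ✓

Yes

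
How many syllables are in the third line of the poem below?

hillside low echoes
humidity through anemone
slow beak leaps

3

The third line: slow(1) + beak(1) + leaps(1) = 3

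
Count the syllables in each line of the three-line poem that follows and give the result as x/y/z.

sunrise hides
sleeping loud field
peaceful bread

Line 1: "sunrise hides": 2+1 = 3
Line 2: "sleeping loud field": 2+1+1 = 4
Line 3: "peaceful bread": 2+1 = 3

3/4/3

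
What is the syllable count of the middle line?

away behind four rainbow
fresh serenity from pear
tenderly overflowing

7

The middle line: fresh(1) + serenity(4) + from(1) + pear(1) = 7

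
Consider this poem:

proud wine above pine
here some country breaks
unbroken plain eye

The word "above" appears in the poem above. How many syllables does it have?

"above" has 2 syllables.

2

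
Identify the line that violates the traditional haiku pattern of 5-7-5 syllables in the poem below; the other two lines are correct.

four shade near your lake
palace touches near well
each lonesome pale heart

Line 2

Line 1: four(1) + shade(1) + near(1) + your(1) + lake(1) = 5 ✓
Line 2: palace(2) + touches(2) + near(1) + well(1) = 6 (expected 7)
Line 3: each(1) + lonesome(2) + pale(1) + heart(1) = 5 ✓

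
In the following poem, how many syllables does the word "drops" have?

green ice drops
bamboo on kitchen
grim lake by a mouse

"drops" has 1 syllable.

1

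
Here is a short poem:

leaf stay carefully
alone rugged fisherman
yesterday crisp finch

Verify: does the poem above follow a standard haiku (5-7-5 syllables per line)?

Yes

Line 1: "leaf stay carefully": 1+1+3 = 5 ✓
Line 2: "alone rugged fisherman": 2+2+3 = 7 ✓
Line 3: "yesterday crisp finch": 3+1+1 = 5 ✓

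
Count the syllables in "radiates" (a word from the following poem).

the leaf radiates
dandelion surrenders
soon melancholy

3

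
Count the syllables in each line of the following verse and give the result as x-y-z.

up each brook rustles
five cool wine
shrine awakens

5-3-4

Line 1: "up each brook rustles": 1+1+1+2 = 5
Line 2: "five cool wine": 1+1+1 = 3
Line 3: "shrine awakens": 1+3 = 4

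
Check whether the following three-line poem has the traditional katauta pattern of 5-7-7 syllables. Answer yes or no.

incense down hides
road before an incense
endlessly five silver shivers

Line 1: incense (2), down (1), hides (1) → 4 (expected 5)
Line 2: road (1), before (2), an (1), incense (2) → 6 (expected 7)
Line 3: endlessly (3), five (1), silver (2), shivers (2) → 8 (expected 7)

No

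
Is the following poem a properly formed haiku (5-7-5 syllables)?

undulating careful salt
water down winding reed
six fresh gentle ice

No

Line 1: undulating(4) + careful(2) + salt(1) = 7 (expected 5)
Line 2: water(2) + down(1) + winding(2) + reed(1) = 6 (expected 7)
Line 3: six(1) + fresh(1) + gentle(2) + ice(1) = 5 ✓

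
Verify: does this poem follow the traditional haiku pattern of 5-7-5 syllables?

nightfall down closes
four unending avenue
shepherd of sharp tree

Line 1: nightfall(2) + down(1) + closes(2) = 5 ✓
Line 2: four(1) + unending(3) + avenue(3) = 7 ✓
Line 3: shepherd(2) + of(1) + sharp(1) + tree(1) = 5 ✓

Yes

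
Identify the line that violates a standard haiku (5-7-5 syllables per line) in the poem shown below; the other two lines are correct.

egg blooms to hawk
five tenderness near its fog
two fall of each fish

Line 1: egg(1) + blooms(1) + to(1) + hawk(1) = 4 (expected 5)
Line 2: five(1) + tenderness(3) + near(1) + its(1) + fog(1) = 7 ✓
Line 3: two(1) + fall(1) + of(1) + each(1) + fish(1) = 5 ✓

The first line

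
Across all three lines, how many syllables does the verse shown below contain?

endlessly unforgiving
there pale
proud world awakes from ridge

15

Line 1: "endlessly unforgiving": 3+4 = 7
Line 2: "there pale": 1+1 = 2
Line 3: "proud world awakes from ridge": 1+1+2+1+1 = 6
Total: 7 + 2 + 6 = 15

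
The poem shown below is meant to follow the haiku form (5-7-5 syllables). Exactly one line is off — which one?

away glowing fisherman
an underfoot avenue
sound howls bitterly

Line 1: away (2), glowing (2), fisherman (3) → 7 (expected 5)
Line 2: an (1), underfoot (3), avenue (3) → 7 ✓
Line 3: sound (1), howls (1), bitterly (3) → 5 ✓

The first line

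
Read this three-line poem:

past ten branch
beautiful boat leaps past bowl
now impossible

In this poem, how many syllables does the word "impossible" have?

"impossible" has 4 syllables.

4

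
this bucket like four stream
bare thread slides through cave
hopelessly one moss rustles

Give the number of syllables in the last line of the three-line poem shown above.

7

The last line: hopelessly(3) + one(1) + moss(1) + rustles(2) = 7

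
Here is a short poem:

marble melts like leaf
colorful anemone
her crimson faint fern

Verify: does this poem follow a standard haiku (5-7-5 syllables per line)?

Yes

Line 1: marble (2), melts (1), like (1), leaf (1) → 5 ✓
Line 2: colorful (3), anemone (4) → 7 ✓
Line 3: her (1), crimson (2), faint (1), fern (1) → 5 ✓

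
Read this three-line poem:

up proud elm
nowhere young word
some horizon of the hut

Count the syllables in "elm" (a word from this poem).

1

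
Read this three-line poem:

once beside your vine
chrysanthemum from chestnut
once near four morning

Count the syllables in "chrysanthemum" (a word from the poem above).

4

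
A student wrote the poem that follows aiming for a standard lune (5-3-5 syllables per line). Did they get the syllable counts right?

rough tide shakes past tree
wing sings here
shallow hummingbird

Yes

Line 1: rough (1), tide (1), shakes (1), past (1), tree (1) → 5 ✓
Line 2: wing (1), sings (1), here (1) → 3 ✓
Line 3: shallow (2), hummingbird (3) → 5 ✓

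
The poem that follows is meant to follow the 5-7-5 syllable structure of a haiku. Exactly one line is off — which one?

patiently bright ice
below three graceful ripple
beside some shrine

Line 3

Line 1: "patiently bright ice": 3+1+1 = 5 ✓
Line 2: "below three graceful ripple": 2+1+2+2 = 7 ✓
Line 3: "beside some shrine": 2+1+1 = 4 (expected 5)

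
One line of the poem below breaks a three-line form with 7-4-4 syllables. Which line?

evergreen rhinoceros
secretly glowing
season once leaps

Line 1: evergreen (3), rhinoceros (4) → 7 ✓
Line 2: secretly (3), glowing (2) → 5 (expected 4)
Line 3: season (2), once (1), leaps (1) → 4 ✓

Line 2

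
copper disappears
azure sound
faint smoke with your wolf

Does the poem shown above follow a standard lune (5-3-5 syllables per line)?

Yes

Line 1: "copper disappears": 2+3 = 5 ✓
Line 2: "azure sound": 2+1 = 3 ✓
Line 3: "faint smoke with your wolf": 1+1+1+1+1 = 5 ✓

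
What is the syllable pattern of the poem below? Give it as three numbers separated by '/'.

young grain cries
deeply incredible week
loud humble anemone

3/7/7

Line 1: young (1), grain (1), cries (1) → 3
Line 2: deeply (2), incredible (4), week (1) → 7
Line 3: loud (1), humble (2), anemone (4) → 7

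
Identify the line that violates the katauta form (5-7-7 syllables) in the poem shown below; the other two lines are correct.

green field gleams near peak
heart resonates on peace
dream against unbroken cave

Line 1: green (1), field (1), gleams (1), near (1), peak (1) → 5 ✓
Line 2: heart (1), resonates (3), on (1), peace (1) → 6 (expected 7)
Line 3: dream (1), against (2), unbroken (3), cave (1) → 7 ✓

The second line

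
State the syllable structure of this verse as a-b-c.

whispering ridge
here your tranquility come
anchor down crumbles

Line 1: whispering (3), ridge (1) → 4
Line 2: here (1), your (1), tranquility (4), come (1) → 7
Line 3: anchor (2), down (1), crumbles (2) → 5

4-7-5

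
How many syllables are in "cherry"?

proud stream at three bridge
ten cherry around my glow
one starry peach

2

"cherry" has 2 syllables.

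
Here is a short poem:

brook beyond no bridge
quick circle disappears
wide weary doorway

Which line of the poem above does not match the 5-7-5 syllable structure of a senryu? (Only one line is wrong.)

Line 2

Line 1: brook (1), beyond (2), no (1), bridge (1) → 5 ✓
Line 2: quick (1), circle (2), disappears (3) → 6 (expected 7)
Line 3: wide (1), weary (2), doorway (2) → 5 ✓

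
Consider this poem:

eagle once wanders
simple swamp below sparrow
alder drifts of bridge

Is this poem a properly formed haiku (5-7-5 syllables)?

Yes

Line 1: eagle(2) + once(1) + wanders(2) = 5 ✓
Line 2: simple(2) + swamp(1) + below(2) + sparrow(2) = 7 ✓
Line 3: alder(2) + drifts(1) + of(1) + bridge(1) = 5 ✓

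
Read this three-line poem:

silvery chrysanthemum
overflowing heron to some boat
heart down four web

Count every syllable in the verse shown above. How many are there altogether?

Line 1: silvery (3), chrysanthemum (4) → 7
Line 2: overflowing (4), heron (2), to (1), some (1), boat (1) → 9
Line 3: heart (1), down (1), four (1), web (1) → 4
Total: 7 + 9 + 4 = 20

20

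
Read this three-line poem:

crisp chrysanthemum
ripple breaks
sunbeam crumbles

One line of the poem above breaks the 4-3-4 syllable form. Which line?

Line 1: crisp (1), chrysanthemum (4) → 5 (expected 4)
Line 2: ripple (2), breaks (1) → 3 ✓
Line 3: sunbeam (2), crumbles (2) → 4 ✓

The first line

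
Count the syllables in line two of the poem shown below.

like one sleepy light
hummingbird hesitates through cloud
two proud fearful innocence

8

Line two: hummingbird (3), hesitates (3), through (1), cloud (1) → 8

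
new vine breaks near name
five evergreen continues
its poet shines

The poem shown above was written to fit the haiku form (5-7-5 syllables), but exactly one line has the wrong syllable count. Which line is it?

Line 1: new (1), vine (1), breaks (1), near (1), name (1) → 5 ✓
Line 2: five (1), evergreen (3), continues (3) → 7 ✓
Line 3: its (1), poet (2), shines (1) → 4 (expected 5)

The third line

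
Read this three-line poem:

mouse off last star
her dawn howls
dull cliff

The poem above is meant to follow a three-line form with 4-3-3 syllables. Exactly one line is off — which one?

Line 1: "mouse off last star": 1+1+1+1 = 4 ✓
Line 2: "her dawn howls": 1+1+1 = 3 ✓
Line 3: "dull cliff": 1+1 = 2 (expected 3)

The third line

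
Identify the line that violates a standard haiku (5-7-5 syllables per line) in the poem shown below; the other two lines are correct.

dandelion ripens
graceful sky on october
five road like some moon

Line 1: dandelion(4) + ripens(2) = 6 (expected 5)
Line 2: graceful(2) + sky(1) + on(1) + october(3) = 7 ✓
Line 3: five(1) + road(1) + like(1) + some(1) + moon(1) = 5 ✓

Line 1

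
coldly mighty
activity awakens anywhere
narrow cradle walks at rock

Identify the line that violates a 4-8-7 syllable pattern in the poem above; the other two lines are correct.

Line 1: "coldly mighty": 2+2 = 4 ✓
Line 2: "activity awakens anywhere": 4+3+3 = 10 (expected 8)
Line 3: "narrow cradle walks at rock": 2+2+1+1+1 = 7 ✓

The second line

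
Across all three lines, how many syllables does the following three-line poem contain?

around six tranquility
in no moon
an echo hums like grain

16

Line 1: "around six tranquility": 2+1+4 = 7
Line 2: "in no moon": 1+1+1 = 3
Line 3: "an echo hums like grain": 1+2+1+1+1 = 6
Total: 7 + 3 + 6 = 16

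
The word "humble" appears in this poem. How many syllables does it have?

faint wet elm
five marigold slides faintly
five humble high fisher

"humble" has 2 syllables.

2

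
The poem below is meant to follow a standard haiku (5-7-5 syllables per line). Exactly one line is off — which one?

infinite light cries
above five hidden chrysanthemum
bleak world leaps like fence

Line 1: infinite (3), light (1), cries (1) → 5 ✓
Line 2: above (2), five (1), hidden (2), chrysanthemum (4) → 9 (expected 7)
Line 3: bleak (1), world (1), leaps (1), like (1), fence (1) → 5 ✓

The second line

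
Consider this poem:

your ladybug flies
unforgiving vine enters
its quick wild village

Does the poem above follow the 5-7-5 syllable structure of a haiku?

Yes

Line 1: your (1), ladybug (3), flies (1) → 5 ✓
Line 2: unforgiving (4), vine (1), enters (2) → 7 ✓
Line 3: its (1), quick (1), wild (1), village (2) → 5 ✓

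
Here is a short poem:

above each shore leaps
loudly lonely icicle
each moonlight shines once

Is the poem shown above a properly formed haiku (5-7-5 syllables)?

Line 1: above (2), each (1), shore (1), leaps (1) → 5 ✓
Line 2: loudly (2), lonely (2), icicle (3) → 7 ✓
Line 3: each (1), moonlight (2), shines (1), once (1) → 5 ✓

Yes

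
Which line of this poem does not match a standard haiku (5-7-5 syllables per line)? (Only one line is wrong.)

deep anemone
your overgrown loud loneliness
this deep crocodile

Line 1: deep (1), anemone (4) → 5 ✓
Line 2: your (1), overgrown (3), loud (1), loneliness (3) → 8 (expected 7)
Line 3: this (1), deep (1), crocodile (3) → 5 ✓

The second line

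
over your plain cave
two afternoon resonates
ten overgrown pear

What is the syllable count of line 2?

Line 2: "two afternoon resonates": 1+3+3 = 7

7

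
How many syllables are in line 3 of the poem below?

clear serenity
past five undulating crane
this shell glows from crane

Line 3: "this shell glows from crane": 1+1+1+1+1 = 5

5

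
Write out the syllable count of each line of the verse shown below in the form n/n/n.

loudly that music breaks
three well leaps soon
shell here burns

Line 1: loudly(2) + that(1) + music(2) + breaks(1) = 6
Line 2: three(1) + well(1) + leaps(1) + soon(1) = 4
Line 3: shell(1) + here(1) + burns(1) = 3

6/4/3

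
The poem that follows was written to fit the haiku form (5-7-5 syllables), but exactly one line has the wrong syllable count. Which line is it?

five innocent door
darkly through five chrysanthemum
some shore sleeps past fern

The second line

Line 1: five (1), innocent (3), door (1) → 5 ✓
Line 2: darkly (2), through (1), five (1), chrysanthemum (4) → 8 (expected 7)
Line 3: some (1), shore (1), sleeps (1), past (1), fern (1) → 5 ✓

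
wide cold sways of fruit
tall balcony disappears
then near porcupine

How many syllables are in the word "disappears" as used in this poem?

3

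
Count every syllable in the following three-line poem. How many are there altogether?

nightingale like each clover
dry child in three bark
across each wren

Line 1: nightingale (3), like (1), each (1), clover (2) → 7
Line 2: dry (1), child (1), in (1), three (1), bark (1) → 5
Line 3: across (2), each (1), wren (1) → 4
Total: 7 + 5 + 4 = 16

16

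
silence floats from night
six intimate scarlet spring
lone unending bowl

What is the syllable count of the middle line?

The middle line: six(1) + intimate(3) + scarlet(2) + spring(1) = 7

7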